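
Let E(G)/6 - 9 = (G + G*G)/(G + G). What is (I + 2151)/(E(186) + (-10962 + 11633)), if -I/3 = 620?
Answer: 291/1286 ≈ 0.22628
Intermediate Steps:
I = -1860 (I = -3*620 = -1860)
E(G) = 54 + 3*(G + G²)/G (E(G) = 54 + 6*((G + G*G)/(G + G)) = 54 + 6*((G + G²)/((2*G))) = 54 + 6*((G + G²)*(1/(2*G))) = 54 + 6*((G + G²)/(2*G)) = 54 + 3*(G + G²)/G)
(I + 2151)/(E(186) + (-10962 + 11633)) = (-1860 + 2151)/((57 + 3*186) + (-10962 + 11633)) = 291/((57 + 558) + 671) = 291/(615 + 671) = 291/1286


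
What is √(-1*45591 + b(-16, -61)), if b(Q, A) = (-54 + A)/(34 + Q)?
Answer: I*√1641506/6 ≈ 213.54*I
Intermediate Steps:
b(Q, A) = (-54 + A)/(34 + Q)
√(-1*45591 + b(-16, -61)) = √(-1*45591 + (-54 - 61)/(34 - 16)) = √(-45591 - 115/18) = √(-820753/18) = I*√1641506/6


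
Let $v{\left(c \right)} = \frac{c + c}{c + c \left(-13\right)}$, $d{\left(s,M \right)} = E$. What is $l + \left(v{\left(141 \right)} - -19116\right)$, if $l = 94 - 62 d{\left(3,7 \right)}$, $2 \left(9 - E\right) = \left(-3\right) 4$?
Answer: $\frac{109679}{6} \approx 18280.0$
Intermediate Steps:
$E = 15$ ($E = 9 - \frac{\left(-3\right) 4}{2} = 9 - -6 = 9 + 6 = 15$)
$d{\left(s,M \right)} = 15$
$v{\left(c \right)} = - \frac{1}{6}$ ($v{\left(c \right)} = \frac{2 c}{c - 13 c} = \frac{2 c}{\left(-12\right) c} = 2 c \left(- \frac{1}{12 c}\right) = - \frac{1}{6}$)
$l = -836$ ($l = 94 - 930 = -836$)
$l + \left(v{\left(141 \right)} - -19116\right) = -836 - - \frac{114695}{6} = -836 + \left(- \frac{1}{6} + 19116\right) = -836 + \frac{114695}{6} = \frac{109679}{6}$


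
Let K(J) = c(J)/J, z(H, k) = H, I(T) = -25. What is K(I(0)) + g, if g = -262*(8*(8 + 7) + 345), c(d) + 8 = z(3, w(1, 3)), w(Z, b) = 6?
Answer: -609149/5 ≈ -1.2183e+5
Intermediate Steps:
c(d) = -5 (c(d) = -8 + 3 = -5)
K(J) = -5/J
g = -121830 (g = -262*(8*15 + 345) = -262*(120 + 345) = -262*465 = -121830)
K(I(0)) + g = -5/(-25) - 121830 = -5*(-1/25) - 121830 = 1/5 - 121830 = -609149/5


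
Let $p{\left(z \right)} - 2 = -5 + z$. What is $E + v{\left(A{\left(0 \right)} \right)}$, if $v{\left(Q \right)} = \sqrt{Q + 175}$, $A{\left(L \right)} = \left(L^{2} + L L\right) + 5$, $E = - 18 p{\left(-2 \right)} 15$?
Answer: $1350 + 6 \sqrt{5} \approx 1363.4$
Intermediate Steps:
$p{\left(z \right)} = -3 + z$ ($p{\left(z \right)} = 2 + \left(-5 + z\right) = -3 + z$)
$E = 1350$ ($E = - 18 \left(-3 - 2\right) 15 = \left(-18\right) \left(-5\right) 15 = 90 \cdot 15 = 1350$)
$A{\left(L \right)} = 5 + 2 L^{2}$ ($A{\left(L \right)} = \left(L^{2} + L^{2}\right) + 5 = 2 L^{2} + 5 = 5 + 2 L^{2}$)
$v{\left(Q \right)} = \sqrt{175 + Q}$
$E + v{\left(A{\left(0 \right)} \right)} = 1350 + \sqrt{175 + \left(5 + 2 \cdot 0^{2}\right)} = 1350 + \sqrt{175 + \left(5 + 2 \cdot 0\right)} = 1350 + \sqrt{175 + \left(5 + 0\right)} = 1350 + \sqrt{175 + 5} = 1350 + \sqrt{180} = 1350 + 6 \sqrt{5}$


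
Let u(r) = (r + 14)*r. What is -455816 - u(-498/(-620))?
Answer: -43805060261/96100 ≈ -4.5583e+5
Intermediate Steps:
u(r) = r*(14 + r) (u(r) = (14 + r)*r = r*(14 + r))
-455816 - u(-498/(-620)) = -455816 - (-498/(-620))*(14 - 498/(-620)) = -455816 - (-498*(-1/620))*(14 - 498*(-1/620)) = -455816 - 249*(14 + 249/310)/310 = -455816 - 249*4589/(310*310) = -455816 - 1*1142661/96100 = -455816 - 1142661/96100 = -43805060261/96100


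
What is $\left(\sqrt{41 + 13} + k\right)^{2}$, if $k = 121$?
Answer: $14695 + 726 \sqrt{6} \approx 16473.0$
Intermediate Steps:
$\left(\sqrt{41 + 13} + k\right)^{2} = \left(\sqrt{41 + 13} + 121\right)^{2} = \left(\sqrt{54} + 121\right)^{2} = \left(3 \sqrt{6} + 121\right)^{2} = \left(121 + 3 \sqrt{6}\right)^{2}$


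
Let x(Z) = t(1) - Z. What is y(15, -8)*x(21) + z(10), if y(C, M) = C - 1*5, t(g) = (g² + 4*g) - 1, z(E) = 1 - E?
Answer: -179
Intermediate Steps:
t(g) = -1 + g² + 4*g
y(C, M) = -5 + C (y(C, M) = C - 5 = -5 + C)
x(Z) = 4 - Z (x(Z) = (-1 + 1² + 4*1) - Z = (-1 + 1 + 4) - Z = 4 - Z)
y(15, -8)*x(21) + z(10) = (-5 + 15)*(4 - 1*21) + (1 - 1*10) = 10*(4 - 21) + (1 - 10) = 10*(-17) - 9 = -170 - 9 = -179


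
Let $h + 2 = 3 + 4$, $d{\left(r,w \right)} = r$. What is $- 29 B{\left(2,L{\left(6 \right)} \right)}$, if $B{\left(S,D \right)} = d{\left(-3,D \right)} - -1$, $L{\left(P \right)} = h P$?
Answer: $58$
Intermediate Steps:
$h = 5$ ($h = -2 + \left(3 + 4\right) = -2 + 7 = 5$)
$L{\left(P \right)} = 5 P$
$B{\left(S,D \right)} = -2$ ($B{\left(S,D \right)} = -3 - -1 = -3 + 1 = -2$)
$- 29 B{\left(2,L{\left(6 \right)} \right)} = \left(-29\right) \left(-2\right) = 58$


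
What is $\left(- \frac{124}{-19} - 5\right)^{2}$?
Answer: $\frac{841}{361} \approx 2.3296$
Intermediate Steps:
$\left(- \frac{124}{-19} - 5\right)^{2} = \left(\left(-124\right) \left(- \frac{1}{19}\right) - 5\right)^{2} = \left(\frac{124}{19} - 5\right)^{2} = \left(\frac{29}{19}\right)^{2} = \frac{841}{361}$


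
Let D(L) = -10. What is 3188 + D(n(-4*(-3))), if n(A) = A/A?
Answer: 3178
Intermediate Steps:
n(A) = 1
3188 + D(n(-4*(-3))) = 3188 - 10 = 3178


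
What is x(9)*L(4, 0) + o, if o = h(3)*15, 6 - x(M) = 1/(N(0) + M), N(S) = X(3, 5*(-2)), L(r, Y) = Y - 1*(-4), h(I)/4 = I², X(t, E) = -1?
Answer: 1127/2 ≈ 563.50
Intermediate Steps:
h(I) = 4*I²
L(r, Y) = 4 + Y (L(r, Y) = Y + 4 = 4 + Y)
N(S) = -1
x(M) = 6 - 1/(-1 + M)
o = 540 (o = (4*3²)*15 = (4*9)*15 = 36*15 = 540)
x(9)*L(4, 0) + o = ((-7 + 6*9)/(-1 + 9))*(4 + 0) + 540 = ((-7 + 54)/8)*4 + 540 = ((⅛)*47)*4 + 540 = (47/8)*4 + 540 = 47/2 + 540 = 1127/2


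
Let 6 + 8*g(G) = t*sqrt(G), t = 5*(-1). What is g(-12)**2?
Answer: -33/8 + 15*I*sqrt(3)/8 ≈ -4.125 + 3.2476*I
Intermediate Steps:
t = -5
g(G) = -3/4 - 5*sqrt(G)/8 (g(G) = -3/4 + (-5*sqrt(G))/8 = -3/4 - 5*sqrt(G)/8)
g(-12)**2 = (-3/4 - 5*I*sqrt(3)/4)**2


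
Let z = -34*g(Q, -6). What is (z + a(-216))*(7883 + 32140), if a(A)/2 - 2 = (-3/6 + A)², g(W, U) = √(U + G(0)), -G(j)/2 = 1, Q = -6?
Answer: 7504192431/2 - 2721564*I*√2 ≈ 3.7521e+9 - 3.8489e+6*I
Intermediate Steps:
G(j) = -2 (G(j) = -2*1 = -2)
g(W, U) = √(-2 + U) (g(W, U) = √(U - 2) = √(-2 + U))
z = -68*I*√2 (z = -34*√(-2 - 6) = -68*I*√2 ≈ -96.167*I)
a(A) = 4 + 2*(-½ + A)² (a(A) = 4 + 2*(-3/6 + A)² = 4 + 2*(-3*⅙ + A)² = 4 + 2*(-½ + A)²)
(z + a(-216))*(7883 + 32140) = (-68*I*√2 + (4 + (-1 + 2*(-216))²/2))*(7883 + 32140) = (-68*I*√2 + (4 + (-1 - 432)²/2))*40023 = (-68*I*√2 + (4 + (½)*(-433)²))*40023 = (-68*I*√2 + (4 + (½)*187489))*40023 = (-68*I*√2 + (4 + 187489/2))*40023 = (-68*I*√2 + 187497/2)*40023 = (187497/2 - 68*I*√2)*40023 = 7504192431/2 - 2721564*I*√2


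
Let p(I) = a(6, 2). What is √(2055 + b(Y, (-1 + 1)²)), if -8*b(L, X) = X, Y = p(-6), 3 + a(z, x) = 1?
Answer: √2055 ≈ 45.332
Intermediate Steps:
a(z, x) = -2 (a(z, x) = -3 + 1 = -2)
p(I) = -2
Y = -2
b(L, X) = -X/8
√(2055 + b(Y, (-1 + 1)²)) = √(2055 - (-1 + 1)²/8) = √(2055 - ⅛*0²) = √(2055 - ⅛*0) = √(2055 + 0) = √2055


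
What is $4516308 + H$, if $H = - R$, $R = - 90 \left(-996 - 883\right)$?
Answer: $4347198$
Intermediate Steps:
$R = 169110$ ($R = \left(-90\right) \left(-1879\right) = 169110$)
$H = -169110$ ($H = \left(-1\right) 169110 = -169110$)
$4516308 + H = 4516308 - 169110 = 4347198$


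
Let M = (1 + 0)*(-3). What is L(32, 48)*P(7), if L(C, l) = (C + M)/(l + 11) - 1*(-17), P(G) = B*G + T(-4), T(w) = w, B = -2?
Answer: -18576/59 ≈ -314.85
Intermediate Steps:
M = -3 (M = 1*(-3) = -3)
P(G) = -4 - 2*G (P(G) = -2*G - 4 = -4 - 2*G)
L(C, l) = 17 + (-3 + C)/(11 + l) (L(C, l) = (C - 3)/(l + 11) - 1*(-17) = (-3 + C)/(11 + l) + 17 = 17 + (-3 + C)/(11 + l))
L(32, 48)*P(7) = ((184 + 32 + 17*48)/(11 + 48))*(-4 - 2*7) = ((184 + 32 + 816)/59)*(-4 - 14) = ((1/59)*1032)*(-18) = (1032/59)*(-18) = -18576/59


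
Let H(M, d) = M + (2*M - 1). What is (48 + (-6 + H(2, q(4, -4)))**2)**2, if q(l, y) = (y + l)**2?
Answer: 2401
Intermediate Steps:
q(l, y) = (l + y)**2
H(M, d) = -1 + 3*M (H(M, d) = M + (-1 + 2*M) = -1 + 3*M)
(48 + (-6 + H(2, q(4, -4)))**2)**2 = (48 + (-6 + (-1 + 3*2))**2)**2 = (48 + (-6 + (-1 + 6))**2)**2 = (48 + (-6 + 5)**2)**2 = (48 + (-1)**2)**2 = (48 + 1)**2 = 49**2 = 2401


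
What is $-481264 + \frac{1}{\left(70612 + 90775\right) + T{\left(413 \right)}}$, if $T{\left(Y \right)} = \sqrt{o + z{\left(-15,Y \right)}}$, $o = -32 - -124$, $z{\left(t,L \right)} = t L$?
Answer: $\frac{- 481264 \sqrt{6103} + 77669753167 i}{\sqrt{6103} - 161387 i} \approx -4.8126 \cdot 10^{5}$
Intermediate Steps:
$z{\left(t,L \right)} = L t$
$o = 92$ ($o = -32 + 124 = 92$)
$T{\left(Y \right)} = \sqrt{92 - 15 Y}$ ($T{\left(Y \right)} = \sqrt{92 + Y \left(-15\right)} = \sqrt{92 - 15 Y}$)
$-481264 + \frac{1}{\left(70612 + 90775\right) + T{\left(413 \right)}} = -481264 + \frac{1}{\left(70612 + 90775\right) + \sqrt{92 - 6195}} = -481264 + \frac{1}{161387 + \sqrt{92 - 6195}} = -481264 + \frac{1}{161387 + \sqrt{-6103}} = -481264 + \frac{1}{161387 + i \sqrt{6103}}$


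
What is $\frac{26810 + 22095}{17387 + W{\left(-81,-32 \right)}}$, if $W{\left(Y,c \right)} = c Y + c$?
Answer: $\frac{48905}{19947} \approx 2.4517$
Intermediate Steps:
$W{\left(Y,c \right)} = c + Y c$ ($W{\left(Y,c \right)} = Y c + c = c + Y c$)
$\frac{26810 + 22095}{17387 + W{\left(-81,-32 \right)}} = \frac{26810 + 22095}{17387 - 32 \left(1 - 81\right)} = \frac{48905}{17387 - -2560} = \frac{48905}{17387 + 2560} = \frac{48905}{19947}$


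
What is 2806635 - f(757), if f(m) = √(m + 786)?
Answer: 2806635 - √1543 ≈ 2.8066e+6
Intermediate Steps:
f(m) = √(786 + m)
2806635 - f(757) = 2806635 - √(786 + 757) = 2806635 - √1543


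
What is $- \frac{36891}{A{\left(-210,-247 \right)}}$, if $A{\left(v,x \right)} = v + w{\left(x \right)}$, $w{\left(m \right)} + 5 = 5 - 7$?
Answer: $\frac{36891}{217} \approx 170.0$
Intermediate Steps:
$w{\left(m \right)} = -7$ ($w{\left(m \right)} = -5 + \left(5 - 7\right) = -5 - 2 = -7$)
$A{\left(v,x \right)} = -7 + v$ ($A{\left(v,x \right)} = v - 7 = -7 + v$)
$- \frac{36891}{A{\left(-210,-247 \right)}} = - \frac{36891}{-7 - 210} = - \frac{36891}{-217} = \left(-36891\right) \left(- \frac{1}{217}\right) = \frac{36891}{217}$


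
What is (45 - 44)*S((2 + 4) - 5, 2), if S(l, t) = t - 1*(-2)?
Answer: 4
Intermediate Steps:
S(l, t) = 2 + t (S(l, t) = t + 2 = 2 + t)
(45 - 44)*S((2 + 4) - 5, 2) = (45 - 44)*(2 + 2) = 1*4 = 4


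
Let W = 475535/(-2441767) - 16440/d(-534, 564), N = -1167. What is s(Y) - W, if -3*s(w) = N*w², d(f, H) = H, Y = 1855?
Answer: 153617083914123460/114763049 ≈ 1.3386e+9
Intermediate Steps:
s(w) = 389*w² (s(w) = -(-389)*w² = 389*w²)
W = -3367570935/114763049 (W = 475535/(-2441767) - 16440/564 = 475535*(-1/2441767) - 16440*1/564 = -475535/2441767 - 1370/47 = -3367570935/114763049 ≈ -29.344)
s(Y) - W = 389*1855² - 1*(-3367570935/114763049) = 389*3441025 + 3367570935/114763049 = 1338558725 + 3367570935/114763049 = 153617083914123460/114763049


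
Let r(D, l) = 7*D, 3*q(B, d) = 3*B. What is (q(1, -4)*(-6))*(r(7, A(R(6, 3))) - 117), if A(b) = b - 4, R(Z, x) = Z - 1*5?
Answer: 408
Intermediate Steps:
R(Z, x) = -5 + Z (R(Z, x) = Z - 5 = -5 + Z)
A(b) = -4 + b
q(B, d) = B (q(B, d) = (3*B)/3 = B)
(q(1, -4)*(-6))*(r(7, A(R(6, 3))) - 117) = (1*(-6))*(7*7 - 117) = -6*(49 - 117) = -6*(-68) = 408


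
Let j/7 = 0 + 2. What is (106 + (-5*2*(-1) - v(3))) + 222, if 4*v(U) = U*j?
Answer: 655/2 ≈ 327.50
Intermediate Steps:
j = 14 (j = 7*(0 + 2) = 7*2 = 14)
v(U) = 7*U/2 (v(U) = (U*14)/4 = (14*U)/4 = 7*U/2)
(106 + (-5*2*(-1) - v(3))) + 222 = (106 + (-5*2*(-1) - 7*3/2)) + 222 = (106 + (-10*(-1) - 1*21/2)) + 222 = (106 + (10 - 21/2)) + 222 = (106 - ½) + 222 = 211/2 + 222 = 655/2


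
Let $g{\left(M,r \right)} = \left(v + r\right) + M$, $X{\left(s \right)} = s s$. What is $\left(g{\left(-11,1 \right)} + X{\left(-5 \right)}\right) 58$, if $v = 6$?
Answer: $1218$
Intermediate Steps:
$X{\left(s \right)} = s^{2}$
$g{\left(M,r \right)} = 6 + M + r$ ($g{\left(M,r \right)} = \left(6 + r\right) + M = 6 + M + r$)
$\left(g{\left(-11,1 \right)} + X{\left(-5 \right)}\right) 58 = \left(\left(6 - 11 + 1\right) + \left(-5\right)^{2}\right) 58 = \left(-4 + 25\right) 58 = 21 \cdot 58 = 1218$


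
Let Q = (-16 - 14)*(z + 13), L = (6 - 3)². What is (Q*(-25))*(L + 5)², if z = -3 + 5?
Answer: 2205000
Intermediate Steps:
z = 2
L = 9 (L = 3² = 9)
Q = -450 (Q = (-16 - 14)*(2 + 13) = -30*15 = -450)
(Q*(-25))*(L + 5)² = (-450*(-25))*(9 + 5)² = 11250*14² = 11250*196 = 2205000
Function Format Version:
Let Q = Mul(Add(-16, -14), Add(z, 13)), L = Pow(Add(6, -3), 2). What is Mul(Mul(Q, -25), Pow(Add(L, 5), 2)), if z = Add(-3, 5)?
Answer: 2205000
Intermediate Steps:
z = 2
L = 9 (L = Pow(3, 2) = 9)
Q = -450 (Q = Mul(Add(-16, -14), Add(2, 13)) = Mul(-30, 15) = -450)
Mul(Mul(Q, -25), Pow(Add(L, 5), 2)) = Mul(Mul(-450, -25), Pow(Add(9, 5), 2)) = Mul(11250, Pow(14, 2)) = Mul(11250, 196) = 2205000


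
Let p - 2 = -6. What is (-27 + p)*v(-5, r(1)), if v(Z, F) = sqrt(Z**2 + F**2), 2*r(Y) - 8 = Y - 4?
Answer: -155*sqrt(5)/2 ≈ -173.30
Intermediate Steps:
r(Y) = 2 + Y/2 (r(Y) = 4 + (Y - 4)/2 = 4 + (-4 + Y)/2 = 4 + (-2 + Y/2) = 2 + Y/2)
v(Z, F) = sqrt(F**2 + Z**2)
p = -4 (p = 2 - 6 = -4)
(-27 + p)*v(-5, r(1)) = (-27 - 4)*sqrt((2 + (1/2)*1)**2 + (-5)**2) = -31*sqrt((2 + 1/2)**2 + 25) = -31*sqrt((5/2)**2 + 25) = -31*sqrt(25/4 + 25) = -155*sqrt(5)/2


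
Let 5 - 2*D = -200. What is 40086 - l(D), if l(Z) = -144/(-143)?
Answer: 5732154/143 ≈ 40085.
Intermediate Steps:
D = 205/2 (D = 5/2 - ½*(-200) = 5/2 + 100 = 205/2 ≈ 102.50)
l(Z) = 144/143 (l(Z) = -144*(-1/143) = 144/143)
40086 - l(D) = 40086 - 1*144/143 = 40086 - 144/143 = 5732154/143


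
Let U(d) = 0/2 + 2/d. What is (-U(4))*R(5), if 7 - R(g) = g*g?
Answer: 9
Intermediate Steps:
U(d) = 2/d (U(d) = 0*(½) + 2/d = 0 + 2/d = 2/d)
R(g) = 7 - g² (R(g) = 7 - g*g = 7 - g²)
(-U(4))*R(5) = (-2/4)*(7 - 1*5²) = (-2/4)*(7 - 1*25) = (-1*½)*(7 - 25) = -½*(-18) = 9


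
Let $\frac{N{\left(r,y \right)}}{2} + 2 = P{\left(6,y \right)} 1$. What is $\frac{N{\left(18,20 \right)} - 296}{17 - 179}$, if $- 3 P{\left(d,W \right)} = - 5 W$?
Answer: $\frac{350}{243} \approx 1.4403$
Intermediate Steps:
$P{\left(d,W \right)} = \frac{5 W}{3}$ ($P{\left(d,W \right)} = - \frac{\left(-5\right) W}{3} = \frac{5 W}{3}$)
$N{\left(r,y \right)} = -4 + \frac{10 y}{3}$ ($N{\left(r,y \right)} = -4 + 2 \frac{5 y}{3} \cdot 1 = -4 + 2 \frac{5 y}{3} = -4 + \frac{10 y}{3}$)
$\frac{N{\left(18,20 \right)} - 296}{17 - 179} = \frac{\left(-4 + \frac{10}{3} \cdot 20\right) - 296}{17 - 179} = \frac{\left(-4 + \frac{200}{3}\right) - 296}{-162} = \left(\frac{188}{3} - 296\right) \left(- \frac{1}{162}\right) = \left(- \frac{700}{3}\right) \left(- \frac{1}{162}\right) = \frac{350}{243}$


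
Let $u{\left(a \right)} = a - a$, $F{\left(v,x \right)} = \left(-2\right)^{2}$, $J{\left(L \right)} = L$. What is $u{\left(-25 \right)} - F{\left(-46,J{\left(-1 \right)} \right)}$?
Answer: $-4$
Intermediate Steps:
$F{\left(v,x \right)} = 4$
$u{\left(a \right)} = 0$
$u{\left(-25 \right)} - F{\left(-46,J{\left(-1 \right)} \right)} = 0 - 4 = -4$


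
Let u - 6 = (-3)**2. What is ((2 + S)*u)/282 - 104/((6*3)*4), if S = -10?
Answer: -791/423 ≈ -1.8700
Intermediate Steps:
u = 15 (u = 6 + (-3)**2 = 6 + 9 = 15)
((2 + S)*u)/282 - 104/((6*3)*4) = ((2 - 10)*15)/282 - 104/((6*3)*4) = -8*15*(1/282) - 104/(18*4) = -120*1/282 - 104/72 = -20/47 - 104*1/72 = -20/47 - 13/9 = -791/423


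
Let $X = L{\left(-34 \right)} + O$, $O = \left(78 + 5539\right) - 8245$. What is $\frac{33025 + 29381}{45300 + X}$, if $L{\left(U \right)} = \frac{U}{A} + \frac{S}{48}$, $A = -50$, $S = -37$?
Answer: $\frac{74887200}{51206291} \approx 1.4625$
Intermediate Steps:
$O = -2628$ ($O = 5617 - 8245 = -2628$)
$L{\left(U \right)} = - \frac{37}{48} - \frac{U}{50}$ ($L{\left(U \right)} = \frac{U}{-50} - \frac{37}{48} = U \left(- \frac{1}{50}\right) - \frac{37}{48} = - \frac{U}{50} - \frac{37}{48} = - \frac{37}{48} - \frac{U}{50}$)
$X = - \frac{3153709}{1200}$ ($X = \left(- \frac{37}{48} - - \frac{17}{25}\right) - 2628 = \left(- \frac{37}{48} + \frac{17}{25}\right) - 2628 = - \frac{109}{1200} - 2628 = - \frac{3153709}{1200} \approx -2628.1$)
$\frac{33025 + 29381}{45300 + X} = \frac{33025 + 29381}{45300 - \frac{3153709}{1200}} = \frac{62406}{\frac{51206291}{1200}} = 62406 \cdot \frac{1200}{51206291} = \frac{74887200}{51206291}$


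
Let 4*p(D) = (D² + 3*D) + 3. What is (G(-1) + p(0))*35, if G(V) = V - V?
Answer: 105/4 ≈ 26.250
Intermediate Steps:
p(D) = ¾ + D²/4 + 3*D/4 (p(D) = ((D² + 3*D) + 3)/4 = (3 + D² + 3*D)/4 = ¾ + D²/4 + 3*D/4)
G(V) = 0
(G(-1) + p(0))*35 = (0 + (¾ + (¼)*0² + (¾)*0))*35 = (0 + (¾ + (¼)*0 + 0))*35 = (0 + (¾ + 0 + 0))*35 = (0 + ¾)*35 = (¾)*35 = 105/4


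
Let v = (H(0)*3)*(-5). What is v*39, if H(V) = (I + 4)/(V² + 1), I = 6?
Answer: -5850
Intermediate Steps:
H(V) = 10/(1 + V²) (H(V) = (6 + 4)/(V² + 1) = 10/(1 + V²))
v = -150 (v = ((10/(1 + 0²))*3)*(-5) = ((10/(1 + 0))*3)*(-5) = ((10/1)*3)*(-5) = ((10*1)*3)*(-5) = (10*3)*(-5) = 30*(-5) = -150)
v*39 = -150*39 = -5850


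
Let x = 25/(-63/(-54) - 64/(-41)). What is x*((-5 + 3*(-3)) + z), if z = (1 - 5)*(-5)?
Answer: 36900/671 ≈ 54.993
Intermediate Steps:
x = 6150/671 (x = 25/(-63*(-1/54) - 64*(-1/41)) = 25/(7/6 + 64/41) = 25/(671/246) = 25*(246/671) = 6150/671 ≈ 9.1654)
z = 20 (z = -4*(-5) = 20)
x*((-5 + 3*(-3)) + z) = 6150*((-5 + 3*(-3)) + 20)/671 = 6150*((-5 - 9) + 20)/671 = 6150*(-14 + 20)/671 = (6150/671)*6 = 36900/671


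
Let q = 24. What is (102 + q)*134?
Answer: 16884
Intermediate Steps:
(102 + q)*134 = (102 + 24)*134 = 126*134 = 16884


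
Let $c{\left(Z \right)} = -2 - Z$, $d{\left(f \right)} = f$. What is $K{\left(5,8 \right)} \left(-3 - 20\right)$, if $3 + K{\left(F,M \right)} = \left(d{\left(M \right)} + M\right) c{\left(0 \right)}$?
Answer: $805$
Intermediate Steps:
$K{\left(F,M \right)} = -3 - 4 M$ ($K{\left(F,M \right)} = -3 + \left(M + M\right) \left(-2 - 0\right) = -3 + 2 M \left(-2 + 0\right) = -3 + 2 M \left(-2\right) = -3 - 4 M$)
$K{\left(5,8 \right)} \left(-3 - 20\right) = \left(-3 - 32\right) \left(-3 - 20\right) = \left(-3 - 32\right) \left(-23\right) = \left(-35\right) \left(-23\right) = 805$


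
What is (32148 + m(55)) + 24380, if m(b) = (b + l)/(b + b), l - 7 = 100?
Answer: 3109121/55 ≈ 56530.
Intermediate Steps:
l = 107 (l = 7 + 100 = 107)
m(b) = (107 + b)/(2*b) (m(b) = (b + 107)/(b + b) = (107 + b)/((2*b)) = (107 + b)*(1/(2*b)) = (107 + b)/(2*b))
(32148 + m(55)) + 24380 = (32148 + (½)*(107 + 55)/55) + 24380 = (32148 + (½)*(1/55)*162) + 24380 = (32148 + 81/55) + 24380 = 1768221/55 + 24380 = 3109121/55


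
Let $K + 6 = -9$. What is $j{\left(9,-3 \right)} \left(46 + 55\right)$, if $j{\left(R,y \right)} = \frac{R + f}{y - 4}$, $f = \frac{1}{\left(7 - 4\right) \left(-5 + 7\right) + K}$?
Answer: $- \frac{8080}{63} \approx -128.25$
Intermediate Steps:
$K = -15$ ($K = -6 - 9 = -15$)
$f = - \frac{1}{9}$ ($f = \frac{1}{\left(7 - 4\right) \left(-5 + 7\right) - 15} = \frac{1}{3 \cdot 2 - 15} = \frac{1}{6 - 15} = \frac{1}{-9} = - \frac{1}{9} \approx -0.11111$)
$j{\left(R,y \right)} = \frac{- \frac{1}{9} + R}{-4 + y}$ ($j{\left(R,y \right)} = \frac{R - \frac{1}{9}}{y - 4} = \frac{- \frac{1}{9} + R}{-4 + y}$)
$j{\left(9,-3 \right)} \left(46 + 55\right) = \frac{- \frac{1}{9} + 9}{-4 - 3} \left(46 + 55\right) = \frac{1}{-7} \cdot \frac{80}{9} \cdot 101 = \left(- \frac{1}{7}\right) \frac{80}{9} \cdot 101 = \left(- \frac{80}{63}\right) 101 = - \frac{8080}{63}$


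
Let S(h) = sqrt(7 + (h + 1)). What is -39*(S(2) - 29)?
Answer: 1131 - 39*sqrt(10) ≈ 1007.7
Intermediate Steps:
S(h) = sqrt(8 + h) (S(h) = sqrt(7 + (1 + h)) = sqrt(8 + h))
-39*(S(2) - 29) = -39*(sqrt(8 + 2) - 29) = -39*(sqrt(10) - 29) = -39*(-29 + sqrt(10)) = 1131 - 39*sqrt(10)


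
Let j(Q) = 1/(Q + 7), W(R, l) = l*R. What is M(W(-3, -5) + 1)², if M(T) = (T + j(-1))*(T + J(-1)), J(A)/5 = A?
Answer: 1138489/36 ≈ 31625.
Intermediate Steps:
W(R, l) = R*l
j(Q) = 1/(7 + Q)
J(A) = 5*A
M(T) = (-5 + T)*(⅙ + T) (M(T) = (T + 1/(7 - 1))*(T + 5*(-1)) = (T + 1/6)*(T - 5) = (T + ⅙)*(-5 + T) = (⅙ + T)*(-5 + T) = (-5 + T)*(⅙ + T))
M(W(-3, -5) + 1)² = (-⅚ + (-3*(-5) + 1)² - 29*(-3*(-5) + 1)/6)² = (-⅚ + (15 + 1)² - 29*(15 + 1)/6)² = (-⅚ + 16² - 29/6*16)² = (-⅚ + 256 - 232/3)² = (1067/6)² = 1138489/36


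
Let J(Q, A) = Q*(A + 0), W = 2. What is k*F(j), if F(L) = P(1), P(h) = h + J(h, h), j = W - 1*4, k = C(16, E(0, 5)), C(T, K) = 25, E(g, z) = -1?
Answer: 50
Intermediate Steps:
J(Q, A) = A*Q (J(Q, A) = Q*A = A*Q)
k = 25
j = -2 (j = 2 - 1*4 = 2 - 4 = -2)
P(h) = h + h² (P(h) = h + h*h = h + h²)
F(L) = 2 (F(L) = 1*(1 + 1) = 1*2 = 2)
k*F(j) = 25*2 = 50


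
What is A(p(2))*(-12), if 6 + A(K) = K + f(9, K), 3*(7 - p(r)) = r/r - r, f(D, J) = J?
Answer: -104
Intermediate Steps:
p(r) = 20/3 + r/3 (p(r) = 7 - (r/r - r)/3 = 7 - (1 - r)/3 = 7 + (-1/3 + r/3) = 20/3 + r/3)
A(K) = -6 + 2*K (A(K) = -6 + (K + K) = -6 + 2*K)
A(p(2))*(-12) = (-6 + 2*(20/3 + (1/3)*2))*(-12) = (-6 + 2*(20/3 + 2/3))*(-12) = (-6 + 2*(22/3))*(-12) = (-6 + 44/3)*(-12) = (26/3)*(-12) = -104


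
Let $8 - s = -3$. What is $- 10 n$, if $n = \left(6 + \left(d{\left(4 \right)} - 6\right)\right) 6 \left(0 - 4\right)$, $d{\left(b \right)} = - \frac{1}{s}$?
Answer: $- \frac{240}{11} \approx -21.818$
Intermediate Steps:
$s = 11$ ($s = 8 - -3 = 8 + 3 = 11$)
$d{\left(b \right)} = - \frac{1}{11}$
$n = \frac{24}{11}$ ($n = \left(6 - \frac{67}{11}\right) 6 \left(0 - 4\right) = \left(6 - \frac{67}{11}\right) 6 \left(-4\right) = \left(6 - \frac{67}{11}\right) \left(-24\right) = \left(- \frac{1}{11}\right) \left(-24\right) = \frac{24}{11} \approx 2.1818$)
$- 10 n = \left(-10\right) \frac{24}{11} = - \frac{240}{11}$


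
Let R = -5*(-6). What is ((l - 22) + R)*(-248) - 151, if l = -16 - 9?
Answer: 4065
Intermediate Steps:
l = -25
R = 30
((l - 22) + R)*(-248) - 151 = ((-25 - 22) + 30)*(-248) - 151 = (-47 + 30)*(-248) - 151 = -17*(-248) - 151 = 4216 - 151 = 4065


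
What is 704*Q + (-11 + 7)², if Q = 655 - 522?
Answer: 93648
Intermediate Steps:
Q = 133
704*Q + (-11 + 7)² = 704*133 + (-11 + 7)² = 93632 + (-4)² = 93632 + 16 = 93648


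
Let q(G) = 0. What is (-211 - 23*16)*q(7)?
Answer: 0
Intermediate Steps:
(-211 - 23*16)*q(7) = (-211 - 23*16)*0 = (-211 - 1*368)*0 = (-211 - 368)*0 = -579*0 = 0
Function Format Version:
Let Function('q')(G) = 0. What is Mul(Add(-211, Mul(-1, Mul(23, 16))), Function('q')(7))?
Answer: 0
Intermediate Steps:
Mul(Add(-211, Mul(-1, Mul(23, 16))), Function('q')(7)) = Mul(Add(-211, Mul(-1, Mul(23, 16))), 0) = Mul(Add(-211, Mul(-1, 368)), 0) = Mul(Add(-211, -368), 0) = Mul(-579, 0) = 0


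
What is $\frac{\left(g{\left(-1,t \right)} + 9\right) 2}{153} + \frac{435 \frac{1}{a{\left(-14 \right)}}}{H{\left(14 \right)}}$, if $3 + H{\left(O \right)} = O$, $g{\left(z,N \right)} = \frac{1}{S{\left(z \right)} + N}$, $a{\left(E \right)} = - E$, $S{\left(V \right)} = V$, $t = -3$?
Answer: $\frac{34625}{11781} \approx 2.9391$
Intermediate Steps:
$g{\left(z,N \right)} = \frac{1}{N + z}$ ($g{\left(z,N \right)} = \frac{1}{z + N} = \frac{1}{N + z}$)
$H{\left(O \right)} = -3 + O$
$\frac{\left(g{\left(-1,t \right)} + 9\right) 2}{153} + \frac{435 \frac{1}{a{\left(-14 \right)}}}{H{\left(14 \right)}} = \frac{\left(\frac{1}{-3 - 1} + 9\right) 2}{153} + \frac{435 \frac{1}{\left(-1\right) \left(-14\right)}}{-3 + 14} = \left(\frac{1}{-4} + 9\right) 2 \cdot \frac{1}{153} + \frac{435 \cdot \frac{1}{14}}{11} = \left(- \frac{1}{4} + 9\right) 2 \cdot \frac{1}{153} + 435 \cdot \frac{1}{14} \cdot \frac{1}{11} = \frac{35}{4} \cdot 2 \cdot \frac{1}{153} + \frac{435}{14} \cdot \frac{1}{11} = \frac{35}{2} \cdot \frac{1}{153} + \frac{435}{154} = \frac{35}{306} + \frac{435}{154} = \frac{34625}{11781}$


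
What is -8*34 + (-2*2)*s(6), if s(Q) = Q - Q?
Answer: -272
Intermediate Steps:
s(Q) = 0
-8*34 + (-2*2)*s(6) = -8*34 - 2*2*0 = -272 - 4*0 = -272 + 0 = -272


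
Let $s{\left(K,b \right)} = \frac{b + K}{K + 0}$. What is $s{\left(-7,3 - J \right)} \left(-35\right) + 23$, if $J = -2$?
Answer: $13$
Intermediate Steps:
$s{\left(K,b \right)} = \frac{K + b}{K}$
$s{\left(-7,3 - J \right)} \left(-35\right) + 23 = \frac{-7 + \left(3 - -2\right)}{-7} \left(-35\right) + 23 = - \frac{-7 + \left(3 + 2\right)}{7} \left(-35\right) + 23 = - \frac{-7 + 5}{7} \left(-35\right) + 23 = \left(- \frac{1}{7}\right) \left(-2\right) \left(-35\right) + 23 = \frac{2}{7} \left(-35\right) + 23 = -10 + 23 = 13$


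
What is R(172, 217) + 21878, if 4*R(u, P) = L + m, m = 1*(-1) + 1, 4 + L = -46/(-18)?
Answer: 787595/36 ≈ 21878.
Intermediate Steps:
L = -13/9 (L = -4 - 46/(-18) = -4 - 46*(-1/18) = -4 + 23/9 = -13/9 ≈ -1.4444)
m = 0 (m = -1 + 1 = 0)
R(u, P) = -13/36 (R(u, P) = (-13/9 + 0)/4 = (¼)*(-13/9) = -13/36)
R(172, 217) + 21878 = -13/36 + 21878 = 787595/36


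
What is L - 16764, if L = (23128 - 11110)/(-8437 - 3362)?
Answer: -65936818/3933 ≈ -16765.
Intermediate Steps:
L = -4006/3933 (L = 12018/(-11799) = 12018*(-1/11799) = -4006/3933 ≈ -1.0186)
L - 16764 = -4006/3933 - 16764 = -65936818/3933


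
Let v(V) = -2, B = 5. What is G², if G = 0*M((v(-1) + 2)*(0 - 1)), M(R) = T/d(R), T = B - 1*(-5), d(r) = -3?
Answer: 0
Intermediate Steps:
T = 10 (T = 5 - 1*(-5) = 5 + 5 = 10)
M(R) = -10/3 (M(R) = 10/(-3) = 10*(-⅓) = -10/3)
G = 0 (G = 0*(-10/3) = 0)
G² = 0² = 0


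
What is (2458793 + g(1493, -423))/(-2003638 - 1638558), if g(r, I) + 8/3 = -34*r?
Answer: -7224085/10926588 ≈ -0.66115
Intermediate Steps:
g(r, I) = -8/3 - 34*r
(2458793 + g(1493, -423))/(-2003638 - 1638558) = (2458793 + (-8/3 - 34*1493))/(-2003638 - 1638558) = (2458793 + (-8/3 - 50762))/(-3642196) = (2458793 - 152294/3)*(-1/3642196) = (7224085/3)*(-1/3642196) = -7224085/10926588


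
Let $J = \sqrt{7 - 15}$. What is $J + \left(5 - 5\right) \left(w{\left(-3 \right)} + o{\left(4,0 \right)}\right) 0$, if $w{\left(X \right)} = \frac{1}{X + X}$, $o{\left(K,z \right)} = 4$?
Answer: $2 i \sqrt{2} \approx 2.8284 i$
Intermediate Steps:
$w{\left(X \right)} = \frac{1}{2 X}$
$J = 2 i \sqrt{2}$ ($J = \sqrt{-8} = 2 i \sqrt{2} \approx 2.8284 i$)
$J + \left(5 - 5\right) \left(w{\left(-3 \right)} + o{\left(4,0 \right)}\right) 0 = 2 i \sqrt{2} + \left(5 - 5\right) \left(\frac{1}{2 \left(-3\right)} + 4\right) 0 = 2 i \sqrt{2} + 0 \left(\frac{1}{2} \left(- \frac{1}{3}\right) + 4\right) 0 = 2 i \sqrt{2} + 0 \left(- \frac{1}{6} + 4\right) 0 = 2 i \sqrt{2} + 0 \cdot \frac{23}{6} \cdot 0 = 2 i \sqrt{2} + 0 \cdot 0 = 2 i \sqrt{2} + 0 = 2 i \sqrt{2}$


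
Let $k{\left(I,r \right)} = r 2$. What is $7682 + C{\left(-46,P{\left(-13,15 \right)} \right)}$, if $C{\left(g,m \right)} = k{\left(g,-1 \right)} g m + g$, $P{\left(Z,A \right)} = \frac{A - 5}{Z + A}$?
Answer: $8096$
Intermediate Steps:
$k{\left(I,r \right)} = 2 r$
$P{\left(Z,A \right)} = \frac{-5 + A}{A + Z}$
$C{\left(g,m \right)} = g - 2 g m$ ($C{\left(g,m \right)} = 2 \left(-1\right) g m + g = - 2 g m + g = g - 2 g m$)
$7682 + C{\left(-46,P{\left(-13,15 \right)} \right)} = 7682 - 46 \left(1 - 2 \frac{-5 + 15}{15 - 13}\right) = 7682 - 46 \left(1 - 2 \cdot \frac{1}{2} \cdot 10\right) = 7682 - 46 \left(1 - 10\right) = 7682 - -414 = 7682 + 414 = 8096$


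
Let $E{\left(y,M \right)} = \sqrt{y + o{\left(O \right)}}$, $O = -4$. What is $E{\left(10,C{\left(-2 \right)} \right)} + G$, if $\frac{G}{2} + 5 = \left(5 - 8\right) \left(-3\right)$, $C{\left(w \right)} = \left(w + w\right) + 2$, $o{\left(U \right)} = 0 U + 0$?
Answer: $8 + \sqrt{10} \approx 11.162$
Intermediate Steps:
$o{\left(U \right)} = 0$ ($o{\left(U \right)} = 0 + 0 = 0$)
$C{\left(w \right)} = 2 + 2 w$ ($C{\left(w \right)} = 2 w + 2 = 2 + 2 w$)
$E{\left(y,M \right)} = \sqrt{y}$ ($E{\left(y,M \right)} = \sqrt{y + 0} = \sqrt{y}$)
$G = 8$ ($G = -10 + 2 \left(5 - 8\right) \left(-3\right) = -10 + 2 \left(\left(-3\right) \left(-3\right)\right) = -10 + 2 \cdot 9 = -10 + 18 = 8$)
$E{\left(10,C{\left(-2 \right)} \right)} + G = \sqrt{10} + 8 = 8 + \sqrt{10}$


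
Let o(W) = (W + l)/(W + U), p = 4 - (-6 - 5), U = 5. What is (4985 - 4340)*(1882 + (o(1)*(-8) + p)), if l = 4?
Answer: 1219265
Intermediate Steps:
p = 15 (p = 4 - 1*(-11) = 4 + 11 = 15)
o(W) = (4 + W)/(5 + W) (o(W) = (W + 4)/(W + 5) = (4 + W)/(5 + W))
(4985 - 4340)*(1882 + (o(1)*(-8) + p)) = (4985 - 4340)*(1882 + (((4 + 1)/(5 + 1))*(-8) + 15)) = 645*(1882 + ((5/6)*(-8) + 15)) = 645*(1882 + (-20/3 + 15)) = 645*(1882 + 25/3) = 645*(5671/3) = 1219265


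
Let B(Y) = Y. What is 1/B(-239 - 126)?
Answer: -1/365 ≈ -0.0027397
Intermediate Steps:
1/B(-239 - 126) = 1/(-239 - 126) = 1/(-365) = -1/365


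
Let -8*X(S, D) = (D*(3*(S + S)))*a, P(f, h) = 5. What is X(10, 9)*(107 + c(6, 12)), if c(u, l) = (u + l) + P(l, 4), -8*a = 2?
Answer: 8775/4 ≈ 2193.8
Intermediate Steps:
a = -1/4 (a = -1/8*2 = -1/4 ≈ -0.25000)
c(u, l) = 5 + l + u (c(u, l) = (u + l) + 5 = (l + u) + 5 = 5 + l + u)
X(S, D) = 3*D*S/16 (X(S, D) = -D*(3*(S + S))*(-1)/(8*4) = -D*(3*(2*S))*(-1)/(8*4) = -D*(6*S)*(-1)/(8*4) = -6*D*S*(-1)/(8*4) = -(-3)*D*S/16 = 3*D*S/16)
X(10, 9)*(107 + c(6, 12)) = ((3/16)*9*10)*(107 + (5 + 12 + 6)) = 135*(107 + 23)/8 = (135/8)*130 = 8775/4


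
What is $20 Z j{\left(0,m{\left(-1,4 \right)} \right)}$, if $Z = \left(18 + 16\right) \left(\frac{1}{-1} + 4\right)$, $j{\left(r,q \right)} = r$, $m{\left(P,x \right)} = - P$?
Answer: $0$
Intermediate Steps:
$Z = 102$ ($Z = 34 \left(-1 + 4\right) = 34 \cdot 3 = 102$)
$20 Z j{\left(0,m{\left(-1,4 \right)} \right)} = 20 \cdot 102 \cdot 0 = 2040 \cdot 0 = 0$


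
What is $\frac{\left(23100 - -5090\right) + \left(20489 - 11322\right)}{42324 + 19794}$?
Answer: $\frac{37357}{62118} \approx 0.60139$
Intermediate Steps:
$\frac{\left(23100 - -5090\right) + \left(20489 - 11322\right)}{42324 + 19794} = \frac{\left(23100 + 5090\right) + 9167}{62118} = \left(28190 + 9167\right) \frac{1}{62118} = 37357 \cdot \frac{1}{62118} = \frac{37357}{62118}$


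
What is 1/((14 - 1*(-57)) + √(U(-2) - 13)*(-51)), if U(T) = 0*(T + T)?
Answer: 71/38854 + 51*I*√13/38854 ≈ 0.0018274 + 0.0047327*I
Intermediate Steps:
U(T) = 0 (U(T) = 0*(2*T) = 0)
1/((14 - 1*(-57)) + √(U(-2) - 13)*(-51)) = 1/((14 - 1*(-57)) + √(0 - 13)*(-51)) = 1/((14 + 57) + √(-13)*(-51)) = 1/(71 + (I*√13)*(-51)) = 1/(71 - 51*I*√13)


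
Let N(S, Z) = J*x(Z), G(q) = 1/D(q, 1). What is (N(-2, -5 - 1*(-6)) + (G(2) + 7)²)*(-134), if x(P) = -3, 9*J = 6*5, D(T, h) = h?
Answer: -7236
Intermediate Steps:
G(q) = 1 (G(q) = 1/1 = 1)
J = 10/3 (J = (6*5)/9 = (⅑)*30 = 10/3 ≈ 3.3333)
N(S, Z) = -10 (N(S, Z) = (10/3)*(-3) = -10)
(N(-2, -5 - 1*(-6)) + (G(2) + 7)²)*(-134) = (-10 + (1 + 7)²)*(-134) = (-10 + 8²)*(-134) = (-10 + 64)*(-134) = 54*(-134) = -7236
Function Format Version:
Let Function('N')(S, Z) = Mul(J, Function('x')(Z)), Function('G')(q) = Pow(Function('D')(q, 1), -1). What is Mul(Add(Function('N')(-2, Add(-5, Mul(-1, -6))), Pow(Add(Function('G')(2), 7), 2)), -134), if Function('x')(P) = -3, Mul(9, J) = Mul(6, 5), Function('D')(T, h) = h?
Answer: -7236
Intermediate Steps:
Function('G')(q) = 1 (Function('G')(q) = Pow(1, -1) = 1)
J = Rational(10, 3) (J = Mul(Rational(1, 9), Mul(6, 5)) = Mul(Rational(1, 9), 30) = Rational(10, 3) ≈ 3.3333)
Function('N')(S, Z) = -10 (Function('N')(S, Z) = Mul(Rational(10, 3), -3) = -10)
Mul(Add(Function('N')(-2, Add(-5, Mul(-1, -6))), Pow(Add(Function('G')(2), 7), 2)), -134) = Mul(Add(-10, Pow(Add(1, 7), 2)), -134) = Mul(Add(-10, Pow(8, 2)), -134) = Mul(Add(-10, 64), -134) = Mul(54, -134) = -7236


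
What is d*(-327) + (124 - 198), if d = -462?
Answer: 151000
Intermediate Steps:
d*(-327) + (124 - 198) = -462*(-327) + (124 - 198) = 151074 - 74 = 151000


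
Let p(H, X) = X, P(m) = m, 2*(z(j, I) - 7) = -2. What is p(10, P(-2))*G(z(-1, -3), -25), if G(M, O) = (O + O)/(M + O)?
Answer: -100/19 ≈ -5.2632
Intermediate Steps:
z(j, I) = 6 (z(j, I) = 7 + (½)*(-2) = 7 - 1 = 6)
G(M, O) = 2*O/(M + O) (G(M, O) = (2*O)/(M + O) = 2*O/(M + O))
p(10, P(-2))*G(z(-1, -3), -25) = -4*(-25)/(6 - 25) = -4*(-25)/(-19) = -4*(-25)*(-1)/19 = -2*50/19 = -100/19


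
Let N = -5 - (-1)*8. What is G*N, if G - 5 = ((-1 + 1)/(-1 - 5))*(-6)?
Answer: 15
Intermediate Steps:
G = 5 (G = 5 + ((-1 + 1)/(-1 - 5))*(-6) = 5 + (0/(-6))*(-6) = 5 + (0*(-1/6))*(-6) = 5 + 0*(-6) = 5 + 0 = 5)
N = 3 (N = -5 - 1*(-8) = -5 + 8 = 3)
G*N = 5*3 = 15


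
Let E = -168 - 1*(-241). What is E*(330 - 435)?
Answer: -7665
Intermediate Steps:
E = 73 (E = -168 + 241 = 73)
E*(330 - 435) = 73*(330 - 435) = 73*(-105) = -7665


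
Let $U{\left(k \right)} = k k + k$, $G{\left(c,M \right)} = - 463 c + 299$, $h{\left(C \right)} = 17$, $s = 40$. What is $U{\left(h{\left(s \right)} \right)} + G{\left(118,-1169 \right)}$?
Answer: $-54029$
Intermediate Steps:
$G{\left(c,M \right)} = 299 - 463 c$
$U{\left(k \right)} = k + k^{2}$ ($U{\left(k \right)} = k^{2} + k = k + k^{2}$)
$U{\left(h{\left(s \right)} \right)} + G{\left(118,-1169 \right)} = 17 \left(1 + 17\right) + \left(299 - 54634\right) = 17 \cdot 18 + \left(299 - 54634\right) = 306 - 54335 = -54029$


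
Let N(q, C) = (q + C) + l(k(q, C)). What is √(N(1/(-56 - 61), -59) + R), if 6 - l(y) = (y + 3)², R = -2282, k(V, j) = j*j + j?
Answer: I*√17845832173/39 ≈ 3425.3*I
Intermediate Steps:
k(V, j) = j + j² (k(V, j) = j² + j = j + j²)
l(y) = 6 - (3 + y)² (l(y) = 6 - (y + 3)² = 6 - (3 + y)²)
N(q, C) = 6 + C + q - (3 + C*(1 + C))² (N(q, C) = (q + C) + (6 - (3 + C*(1 + C))²) = (C + q) + (6 - (3 + C*(1 + C))²) = 6 + C + q - (3 + C*(1 + C))²)
√(N(1/(-56 - 61), -59) + R) = √((6 - 59 + 1/(-56 - 61) - (3 - 59*(1 - 59))²) - 2282) = √((6 - 59 + 1/(-117) - (3 - 59*(-58))²) - 2282) = √((6 - 59 - 1/117 - (3 + 3422)²) - 2282) = √((6 - 59 - 1/117 - 1*3425²) - 2282) = √((6 - 59 - 1/117 - 1*11730625) - 2282) = √((6 - 59 - 1/117 - 11730625) - 2282) = √(-1372489327/117 - 2282) = √(-1372756321/117) = I*√17845832173/39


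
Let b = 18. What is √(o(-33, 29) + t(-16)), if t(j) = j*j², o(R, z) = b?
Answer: I*√4078 ≈ 63.859*I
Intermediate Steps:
o(R, z) = 18
t(j) = j³
√(o(-33, 29) + t(-16)) = √(18 + (-16)³) = √(18 - 4096) = √(-4078) = I*√4078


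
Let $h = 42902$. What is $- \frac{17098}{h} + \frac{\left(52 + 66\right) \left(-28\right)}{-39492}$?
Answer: $- \frac{66685751}{211785723} \approx -0.31487$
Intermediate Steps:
$- \frac{17098}{h} + \frac{\left(52 + 66\right) \left(-28\right)}{-39492} = - \frac{17098}{42902} + \frac{\left(52 + 66\right) \left(-28\right)}{-39492} = \left(-17098\right) \frac{1}{42902} + 118 \left(-28\right) \left(- \frac{1}{39492}\right) = - \frac{8549}{21451} - - \frac{826}{9873} = - \frac{8549}{21451} + \frac{826}{9873} = - \frac{66685751}{211785723}$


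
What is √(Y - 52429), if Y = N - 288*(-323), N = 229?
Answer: 54*√14 ≈ 202.05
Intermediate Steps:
Y = 93253 (Y = 229 - 288*(-323) = 229 + 93024 = 93253)
√(Y - 52429) = √(93253 - 52429) = √40824 = 54*√14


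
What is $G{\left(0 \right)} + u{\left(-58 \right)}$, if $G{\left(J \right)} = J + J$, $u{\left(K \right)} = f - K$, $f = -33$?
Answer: $25$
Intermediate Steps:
$u{\left(K \right)} = -33 - K$
$G{\left(J \right)} = 2 J$
$G{\left(0 \right)} + u{\left(-58 \right)} = 2 \cdot 0 - -25 = 0 + \left(-33 + 58\right) = 0 + 25 = 25$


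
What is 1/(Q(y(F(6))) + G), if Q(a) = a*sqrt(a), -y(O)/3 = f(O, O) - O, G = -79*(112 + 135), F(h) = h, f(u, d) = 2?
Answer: -19513/380755441 - 24*sqrt(3)/380755441 ≈ -5.1357e-5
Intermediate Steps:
G = -19513 (G = -79*247 = -19513)
y(O) = -6 + 3*O (y(O) = -3*(2 - O) = -6 + 3*O)
Q(a) = a**(3/2)
1/(Q(y(F(6))) + G) = 1/((-6 + 3*6)**(3/2) - 19513) = 1/((-6 + 18)**(3/2) - 19513) = 1/(12**(3/2) - 19513) = 1/(24*sqrt(3) - 19513) = 1/(-19513 + 24*sqrt(3))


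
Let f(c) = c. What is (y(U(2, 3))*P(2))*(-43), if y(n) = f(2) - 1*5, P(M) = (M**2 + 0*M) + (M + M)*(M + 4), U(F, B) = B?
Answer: 3612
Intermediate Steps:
P(M) = M**2 + 2*M*(4 + M) (P(M) = (M**2 + 0) + (2*M)*(4 + M) = M**2 + 2*M*(4 + M))
y(n) = -3 (y(n) = 2 - 1*5 = 2 - 5 = -3)
(y(U(2, 3))*P(2))*(-43) = -6*(8 + 3*2)*(-43) = -6*(8 + 6)*(-43) = -6*14*(-43) = -3*28*(-43) = -84*(-43) = 3612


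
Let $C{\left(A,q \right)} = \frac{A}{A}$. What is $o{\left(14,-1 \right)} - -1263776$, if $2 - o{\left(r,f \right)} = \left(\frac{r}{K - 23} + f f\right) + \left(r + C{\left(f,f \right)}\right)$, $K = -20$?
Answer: $\frac{54341780}{43} \approx 1.2638 \cdot 10^{6}$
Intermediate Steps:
$C{\left(A,q \right)} = 1$
$o{\left(r,f \right)} = 1 - f^{2} - \frac{42 r}{43}$ ($o{\left(r,f \right)} = 2 - \left(\left(\frac{r}{-20 - 23} + f f\right) + \left(r + 1\right)\right) = 2 - \left(\left(\frac{r}{-43} + f^{2}\right) + \left(1 + r\right)\right) = 2 - \left(\left(- \frac{r}{43} + f^{2}\right) + \left(1 + r\right)\right) = 2 - \left(\left(f^{2} - \frac{r}{43}\right) + \left(1 + r\right)\right) = 2 - \left(1 + f^{2} + \frac{42 r}{43}\right) = 1 - f^{2} - \frac{42 r}{43}$)
$o{\left(14,-1 \right)} - -1263776 = \left(1 - \left(-1\right)^{2} - \frac{588}{43}\right) - -1263776 = \left(1 - 1 - \frac{588}{43}\right) + 1263776 = - \frac{588}{43} + 1263776 = \frac{54341780}{43}$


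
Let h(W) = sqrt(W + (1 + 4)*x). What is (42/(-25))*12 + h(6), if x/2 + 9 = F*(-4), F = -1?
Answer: -504/25 + 2*I*sqrt(11) ≈ -20.16 + 6.6332*I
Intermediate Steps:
x = -10 (x = -18 + 2*(-1*(-4)) = -18 + 2*4 = -18 + 8 = -10)
h(W) = sqrt(-50 + W) (h(W) = sqrt(W + (1 + 4)*(-10)) = sqrt(W + 5*(-10)) = sqrt(W - 50) = sqrt(-50 + W))
(42/(-25))*12 + h(6) = (42/(-25))*12 + sqrt(-50 + 6) = (42*(-1/25))*12 + sqrt(-44) = -42/25*12 + 2*I*sqrt(11) = -504/25 + 2*I*sqrt(11)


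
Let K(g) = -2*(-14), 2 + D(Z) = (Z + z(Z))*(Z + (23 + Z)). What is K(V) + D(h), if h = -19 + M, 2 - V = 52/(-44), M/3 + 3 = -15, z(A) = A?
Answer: 17984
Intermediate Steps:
M = -54 (M = -9 + 3*(-15) = -9 - 45 = -54)
V = 35/11 (V = 2 - 52/(-44) = 2 - 52*(-1)/44 = 2 - 1*(-13/11) = 2 + 13/11 = 35/11 ≈ 3.1818)
h = -73 (h = -19 - 54 = -73)
D(Z) = -2 + 2*Z*(23 + 2*Z) (D(Z) = -2 + (Z + Z)*(Z + (23 + Z)) = -2 + (2*Z)*(23 + 2*Z) = -2 + 2*Z*(23 + 2*Z))
K(g) = 28
K(V) + D(h) = 28 + (-2 + 4*(-73)² + 46*(-73)) = 28 + (-2 + 4*5329 - 3358) = 28 + (-2 + 21316 - 3358) = 28 + 17956 = 17984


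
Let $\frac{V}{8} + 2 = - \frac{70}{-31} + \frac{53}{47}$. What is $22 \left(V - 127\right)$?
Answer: $- \frac{3715514}{1457} \approx -2550.1$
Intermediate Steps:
$V = \frac{16152}{1457}$ ($V = -16 + 8 \left(- \frac{70}{-31} + \frac{53}{47}\right) = -16 + 8 \left(\left(-70\right) \left(- \frac{1}{31}\right) + 53 \cdot \frac{1}{47}\right) = -16 + 8 \left(\frac{70}{31} + \frac{53}{47}\right) = -16 + 8 \cdot \frac{4933}{1457} = -16 + \frac{39464}{1457} = \frac{16152}{1457} \approx 11.086$)
$22 \left(V - 127\right) = 22 \left(\frac{16152}{1457} - 127\right) = 22 \left(- \frac{168887}{1457}\right) = - \frac{3715514}{1457}$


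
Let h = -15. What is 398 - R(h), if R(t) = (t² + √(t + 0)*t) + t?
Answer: 188 + 15*I*√15 ≈ 188.0 + 58.095*I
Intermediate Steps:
R(t) = t + t² + t^(3/2) (R(t) = (t² + √t*t) + t = (t² + t^(3/2)) + t = t + t² + t^(3/2))
398 - R(h) = 398 - (-15 + (-15)² + (-15)^(3/2)) = 398 - (-15 + 225 - 15*I*√15) = 398 - (210 - 15*I*√15) = 398 + (-210 + 15*I*√15) = 188 + 15*I*√15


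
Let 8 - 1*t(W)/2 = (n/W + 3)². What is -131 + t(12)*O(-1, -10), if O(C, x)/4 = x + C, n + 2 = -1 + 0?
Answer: -339/2 ≈ -169.50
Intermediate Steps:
n = -3 (n = -2 + (-1 + 0) = -2 - 1 = -3)
O(C, x) = 4*C + 4*x (O(C, x) = 4*(x + C) = 4*(C + x) = 4*C + 4*x)
t(W) = 16 - 2*(3 - 3/W)² (t(W) = 16 - 2*(-3/W + 3)² = 16 - 2*(3 - 3/W)²)
-131 + t(12)*O(-1, -10) = -131 + (-2 - 18/12² + 36/12)*(4*(-1) + 4*(-10)) = -131 + (-2 - 18*1/144 + 36*(1/12))*(-4 - 40) = -131 + (-2 - ⅛ + 3)*(-44) = -131 + (7/8)*(-44) = -131 - 77/2 = -339/2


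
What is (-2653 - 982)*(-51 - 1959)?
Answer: 7306350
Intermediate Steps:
(-2653 - 982)*(-51 - 1959) = -3635*(-2010) = 7306350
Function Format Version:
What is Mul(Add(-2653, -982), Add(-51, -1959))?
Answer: 7306350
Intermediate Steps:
Mul(Add(-2653, -982), Add(-51, -1959)) = Mul(-3635, -2010) = 7306350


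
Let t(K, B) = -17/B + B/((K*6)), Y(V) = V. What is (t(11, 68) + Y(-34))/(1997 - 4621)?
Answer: 4385/346368 ≈ 0.012660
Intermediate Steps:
t(K, B) = -17/B + B/(6*K) (t(K, B) = -17/B + B/((6*K)) = -17/B + B*(1/(6*K)) = -17/B + B/(6*K))
(t(11, 68) + Y(-34))/(1997 - 4621) = ((-17/68 + (⅙)*68/11) - 34)/(1997 - 4621) = ((-17*1/68 + (⅙)*68*(1/11)) - 34)/(-2624) = ((-¼ + 34/33) - 34)*(-1/2624) = (103/132 - 34)*(-1/2624) = -4385/132*(-1/2624) = 4385/346368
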